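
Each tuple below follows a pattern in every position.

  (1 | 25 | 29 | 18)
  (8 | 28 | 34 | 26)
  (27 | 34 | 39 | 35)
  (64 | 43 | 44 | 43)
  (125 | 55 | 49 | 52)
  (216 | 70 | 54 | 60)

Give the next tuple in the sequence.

(343 | 88 | 59 | 69)

First value — perfect cubes: 1³, 2³, 3³, …: 1, 8, 27, 64, 125, 216 → 343.
Second value — differences are 3, 6, 9, … (increasing by 3 each time): 25, 28, 34, 43, 55, 70 → 88.
Third value: +5 each step; 29, 34, 39, 44, 49, 54 → 59.
Fourth value goes 18, 26, 35, 43, 52, 60 → 69 (alternating steps +8, +9, +8, +9, …).
Combining the parts gives (343 | 88 | 59 | 69).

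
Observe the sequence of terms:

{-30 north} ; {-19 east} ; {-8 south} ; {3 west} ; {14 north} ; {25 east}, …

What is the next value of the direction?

south

First value — +11 each step: -30, -19, -8, 3, 14, 25 → 36.
Direction: repeats north → east → south → west; north, east, south, west, north, east → south.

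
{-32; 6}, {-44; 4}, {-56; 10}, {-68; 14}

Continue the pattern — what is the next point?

{-80; 24}

First component: −12 each step, so -32, -44, -56, -68 → -80.
Second component: each term is the sum of the two before it, so 6, 4, 10, 14 → 24.
Combining the parts gives {-80; 24}.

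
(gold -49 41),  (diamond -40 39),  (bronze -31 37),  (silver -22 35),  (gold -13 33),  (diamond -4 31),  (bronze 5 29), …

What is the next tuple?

Rank: gold, diamond, bronze, silver, gold, diamond, bronze → silver (repeats gold → diamond → bronze → silver).
For the second part, +9 each step: -49, -40, -31, -22, -13, -4, 5 → 14.
For the third part, −2 each step: 41, 39, 37, 35, 33, 31, 29 → 27.
Putting it together: (silver 14 27).

(silver 14 27)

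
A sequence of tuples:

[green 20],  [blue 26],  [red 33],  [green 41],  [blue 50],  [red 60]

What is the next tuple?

Colour — repeats green → blue → red: green, blue, red, green, blue, red → green.
Second coordinate goes 20, 26, 33, 41, 50, 60 → 71 (differences are 6, 7, 8, … (increasing by 1 each time)).
Putting it together: [green 71].

[green 71]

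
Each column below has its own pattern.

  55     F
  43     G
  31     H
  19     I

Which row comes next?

First component — −12 each step: 55, 43, 31, 19 → 7.
Letter: F, G, H, I → J (letters move forward 1 place in the alphabet).
So the next row is 7  J.

7  J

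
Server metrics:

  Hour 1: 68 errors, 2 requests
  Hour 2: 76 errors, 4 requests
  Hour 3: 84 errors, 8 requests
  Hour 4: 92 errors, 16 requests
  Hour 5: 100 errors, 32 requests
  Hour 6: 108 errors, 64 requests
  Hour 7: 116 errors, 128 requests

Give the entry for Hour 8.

Errors: +8 each step, so 68, 76, 84, 92, 100, 108, 116 → 124.
Requests — ×2 each step: 2, 4, 8, 16, 32, 64, 128 → 256.
Putting it together: 124 errors, 256 requests.

124 errors, 256 requests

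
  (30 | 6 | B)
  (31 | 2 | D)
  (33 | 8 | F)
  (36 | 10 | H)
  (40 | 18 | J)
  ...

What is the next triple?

(45 | 28 | L)

First part: differences are 1, 2, 3, … (increasing by 1 each time); 30, 31, 33, 36, 40 → 45.
Second part: each term is the sum of the two before it, so 6, 2, 8, 10, 18 → 28.
Letter goes B, D, F, H, J → L (letters move forward 2 places in the alphabet).
Putting it together: (45 | 28 | L).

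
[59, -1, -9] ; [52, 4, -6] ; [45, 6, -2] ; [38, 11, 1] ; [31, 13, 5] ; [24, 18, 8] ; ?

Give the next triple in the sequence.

[17, 20, 12]

First slot — −7 each step: 59, 52, 45, 38, 31, 24 → 17.
Second slot: alternating steps +5, +2, +5, +2, …; -1, 4, 6, 11, 13, 18 → 20.
Third slot — alternating steps +3, +4, +3, +4, …: -9, -6, -2, 1, 5, 8 → 12.
Putting it together: [17, 20, 12].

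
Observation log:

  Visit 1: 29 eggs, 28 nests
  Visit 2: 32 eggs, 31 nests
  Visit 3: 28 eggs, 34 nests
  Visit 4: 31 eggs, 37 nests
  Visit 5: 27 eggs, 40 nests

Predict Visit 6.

30 eggs, 43 nests

Eggs: alternating steps +3, −4, +3, −4, …; 29, 32, 28, 31, 27 → 30.
Nests goes 28, 31, 34, 37, 40 → 43 (+3 each step).
Combining the parts gives 30 eggs, 43 nests.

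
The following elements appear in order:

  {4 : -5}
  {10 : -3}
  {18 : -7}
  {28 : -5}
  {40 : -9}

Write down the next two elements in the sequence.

{54 : -7}, {70 : -11}

First part goes 4, 10, 18, 28, 40 → 54 → 70 (differences are 6, 8, 10, … (increasing by 2 each time)).
Second part — alternating steps +2, −4, +2, −4, …: -5, -3, -7, -5, -9 → -7 → -11.
So the next two elements are {54 : -7} and {70 : -11}.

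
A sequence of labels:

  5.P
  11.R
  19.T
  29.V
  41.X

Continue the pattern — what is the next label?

55.Z

First component: 5, 11, 19, 29, 41 → 55 (differences are 6, 8, 10, … (increasing by 2 each time)).
Letter goes P, R, T, V, X → Z (letters move forward 2 places in the alphabet).
So the next label is 55.Z.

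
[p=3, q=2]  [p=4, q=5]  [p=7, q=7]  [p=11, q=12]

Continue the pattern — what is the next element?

[p=18, q=19]

For the p, each term is the sum of the two before it: 3, 4, 7, 11 → 18.
Q goes 2, 5, 7, 12 → 19 (each term is the sum of the two before it).
So the next element is [p=18, q=19].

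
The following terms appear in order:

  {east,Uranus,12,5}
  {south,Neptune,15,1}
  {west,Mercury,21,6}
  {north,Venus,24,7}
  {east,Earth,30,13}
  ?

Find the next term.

{south,Mars,33,20}

Direction: east, south, west, north, east → south (repeats east → south → west → north).
For the planet, runs through the planets Mercury→Neptune: Uranus, Neptune, Mercury, Venus, Earth → Mars.
Third entry goes 12, 15, 21, 24, 30 → 33 (alternating steps +3, +6, +3, +6, …).
Fourth entry — each term is the sum of the two before it: 5, 1, 6, 7, 13 → 20.
Combining the parts gives {south,Mars,33,20}.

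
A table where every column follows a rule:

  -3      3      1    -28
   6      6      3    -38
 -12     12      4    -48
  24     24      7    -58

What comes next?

-48  48  11  -68

First component: ×(-2) each step; -3, 6, -12, 24 → -48.
Second component: ×2 each step; 3, 6, 12, 24 → 48.
Third component goes 1, 3, 4, 7 → 11 (each term is the sum of the two before it).
Fourth component goes -28, -38, -48, -58 → -68 (−10 each step).
Putting it together: -48  48  11  -68.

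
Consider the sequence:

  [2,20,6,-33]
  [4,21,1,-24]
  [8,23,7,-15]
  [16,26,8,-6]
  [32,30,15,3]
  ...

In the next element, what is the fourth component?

Fourth component goes -33, -24, -15, -6, 3 → 12 (+9 each step).

12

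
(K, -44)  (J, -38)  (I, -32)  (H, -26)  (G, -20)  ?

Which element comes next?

For the letter, letters move back 1 place in the alphabet: K, J, I, H, G → F.
Second part: -44, -38, -32, -26, -20 → -14 (+6 each step).
So the next element is (F, -14).

(F, -14)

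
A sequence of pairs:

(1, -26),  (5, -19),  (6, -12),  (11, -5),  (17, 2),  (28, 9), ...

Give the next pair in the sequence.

First entry: each term is the sum of the two before it, so 1, 5, 6, 11, 17, 28 → 45.
Second entry: -26, -19, -12, -5, 2, 9 → 16 (+7 each step).
Putting it together: (45, 16).

(45, 16)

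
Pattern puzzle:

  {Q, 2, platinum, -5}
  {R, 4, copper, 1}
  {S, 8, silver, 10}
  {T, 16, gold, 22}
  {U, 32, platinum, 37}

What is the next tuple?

Letter: letters move forward 1 place in the alphabet; Q, R, S, T, U → V.
Second component: ×2 each step; 2, 4, 8, 16, 32 → 64.
Metal: repeats platinum → copper → silver → gold; platinum, copper, silver, gold, platinum → copper.
Fourth component: -5, 1, 10, 22, 37 → 55 (differences are 6, 9, 12, … (increasing by 3 each time)).
Combining the parts gives {V, 64, copper, 55}.

{V, 64, copper, 55}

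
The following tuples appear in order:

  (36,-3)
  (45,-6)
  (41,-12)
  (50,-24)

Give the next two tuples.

(46,-48), (55,-96)

For the first component, alternating steps +9, −4, +9, −4, …: 36, 45, 41, 50 → 46 → 55.
Second component — ×2 each step: -3, -6, -12, -24 → -48 → -96.
Putting the parts together: (46,-48) and then (55,-96).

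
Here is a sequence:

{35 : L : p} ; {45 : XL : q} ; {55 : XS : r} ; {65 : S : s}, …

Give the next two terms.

First component: 35, 45, 55, 65 → 75 → 85 (+10 each step).
Size: runs through clothing sizes XS→XL, so L, XL, XS, S → M → L.
Letter — letters move forward 1 place in the alphabet: p, q, r, s → t → u.
So the next two terms are {75 : M : t} and {85 : L : u}.

{75 : M : t}, {85 : L : u}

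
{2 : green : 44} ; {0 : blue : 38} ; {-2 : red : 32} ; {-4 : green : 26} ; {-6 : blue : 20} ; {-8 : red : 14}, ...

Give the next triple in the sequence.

{-10 : green : 8}

First entry — −2 each step: 2, 0, -2, -4, -6, -8 → -10.
Colour goes green, blue, red, green, blue, red → green (repeats green → blue → red).
For the third entry, −6 each step: 44, 38, 32, 26, 20, 14 → 8.
So the next triple is {-10 : green : 8}.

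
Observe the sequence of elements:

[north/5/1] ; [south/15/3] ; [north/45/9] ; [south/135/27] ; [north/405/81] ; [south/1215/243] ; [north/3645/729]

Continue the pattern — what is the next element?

Direction: north, south, north, south, north, south, north → south (alternates north ↔ south).
Second entry: 5, 15, 45, 135, 405, 1215, 3645 → 10935 (×3 each step).
Third entry: 1, 3, 9, 27, 81, 243, 729 → 2187 (×3 each step).
Putting it together: [south/10935/2187].

[south/10935/2187]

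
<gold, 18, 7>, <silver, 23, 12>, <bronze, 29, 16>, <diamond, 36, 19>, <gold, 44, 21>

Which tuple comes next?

<silver, 53, 22>

Rank: repeats gold → silver → bronze → diamond, so gold, silver, bronze, diamond, gold → silver.
Second entry — differences are 5, 6, 7, … (increasing by 1 each time): 18, 23, 29, 36, 44 → 53.
Third entry goes 7, 12, 16, 19, 21 → 22 (differences are 5, 4, 3, … (decreasing by 1 each time)).
Combining the parts gives <silver, 53, 22>.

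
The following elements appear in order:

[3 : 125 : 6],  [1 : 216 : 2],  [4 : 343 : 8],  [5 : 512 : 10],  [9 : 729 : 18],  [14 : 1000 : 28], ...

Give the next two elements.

First value — each term is the sum of the two before it: 3, 1, 4, 5, 9, 14 → 23 → 37.
Second value goes 125, 216, 343, 512, 729, 1000 → 1331 → 1728 (perfect cubes: 5³, 6³, 7³, …).
Third value goes 6, 2, 8, 10, 18, 28 → 46 → 74 (always 2 × the first value).
Putting the parts together: [23 : 1331 : 46] and then [37 : 1728 : 74].

[23 : 1331 : 46], [37 : 1728 : 74]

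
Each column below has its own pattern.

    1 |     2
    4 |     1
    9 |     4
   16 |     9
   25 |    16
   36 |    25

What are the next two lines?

First component goes 1, 4, 9, 16, 25, 36 → 49 → 64 (perfect squares: 1², 2², 3², …).
Second component — always the previous value of the first component: 2, 1, 4, 9, 16, 25 → 36 → 49.
So the next two lines are 49  36 and 64  49.

49  36; 64  49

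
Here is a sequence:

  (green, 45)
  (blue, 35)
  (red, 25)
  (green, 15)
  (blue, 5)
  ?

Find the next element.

(red, -5)

Colour goes green, blue, red, green, blue → red (repeats green → blue → red).
Second part: 45, 35, 25, 15, 5 → -5 (−10 each step).
Combining the parts gives (red, -5).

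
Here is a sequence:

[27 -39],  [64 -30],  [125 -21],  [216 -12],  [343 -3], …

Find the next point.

[512 6]

First value: 27, 64, 125, 216, 343 → 512 (perfect cubes: 3³, 4³, 5³, …).
Second value: +9 each step; -39, -30, -21, -12, -3 → 6.
Combining the parts gives [512 6].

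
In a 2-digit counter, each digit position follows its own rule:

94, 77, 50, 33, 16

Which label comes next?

First digit goes 9, 7, 5, 3, 1 → 9 (−2 each step, mod 10).
Second digit — +3 each step, mod 10: 4, 7, 0, 3, 6 → 9.
Combining the parts gives 99.

99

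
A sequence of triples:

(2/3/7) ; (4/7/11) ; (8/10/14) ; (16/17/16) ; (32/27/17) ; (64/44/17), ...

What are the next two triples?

(128/71/16), (256/115/14)

First value: ×2 each step, so 2, 4, 8, 16, 32, 64 → 128 → 256.
Second value: each term is the sum of the two before it, so 3, 7, 10, 17, 27, 44 → 71 → 115.
Third value: differences are 4, 3, 2, … (decreasing by 1 each time), so 7, 11, 14, 16, 17, 17 → 16 → 14.
Putting the parts together: (128/71/16) and then (256/115/14).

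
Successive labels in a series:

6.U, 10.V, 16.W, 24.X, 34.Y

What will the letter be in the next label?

Z

Letter: letters move forward 1 place in the alphabet; U, V, W, X, Y → Z.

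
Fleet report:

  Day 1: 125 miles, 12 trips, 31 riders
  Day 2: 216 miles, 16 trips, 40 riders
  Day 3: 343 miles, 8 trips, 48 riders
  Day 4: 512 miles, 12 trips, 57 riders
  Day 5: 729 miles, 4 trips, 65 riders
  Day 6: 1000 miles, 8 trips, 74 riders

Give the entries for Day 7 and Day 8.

1331 miles, 0 trips, 82 riders; 1728 miles, 4 trips, 91 riders

Miles: perfect cubes: 5³, 6³, 7³, …, so 125, 216, 343, 512, 729, 1000 → 1331 → 1728.
Trips — alternating steps +4, −8, +4, −8, …: 12, 16, 8, 12, 4, 8 → 0 → 4.
Riders — alternating steps +9, +8, +9, +8, …: 31, 40, 48, 57, 65, 74 → 82 → 91.
Putting the parts together: 1331 miles, 0 trips, 82 riders and then 1728 miles, 4 trips, 91 riders.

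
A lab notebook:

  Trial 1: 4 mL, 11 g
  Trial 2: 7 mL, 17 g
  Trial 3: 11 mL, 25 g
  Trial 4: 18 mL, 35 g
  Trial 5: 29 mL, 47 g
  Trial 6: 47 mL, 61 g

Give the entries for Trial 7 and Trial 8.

ML goes 4, 7, 11, 18, 29, 47 → 76 → 123 (each term is the sum of the two before it).
G: differences are 6, 8, 10, … (increasing by 2 each time), so 11, 17, 25, 35, 47, 61 → 77 → 95.
Putting the parts together: 76 mL, 77 g and then 123 mL, 95 g.

76 mL, 77 g; 123 mL, 95 g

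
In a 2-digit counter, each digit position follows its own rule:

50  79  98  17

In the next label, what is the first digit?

First digit: +2 each step, mod 10, so 5, 7, 9, 1 → 3.

3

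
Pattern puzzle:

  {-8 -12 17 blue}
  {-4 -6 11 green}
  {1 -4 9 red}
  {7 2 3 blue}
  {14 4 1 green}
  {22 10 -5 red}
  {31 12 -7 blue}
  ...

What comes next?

First entry: -8, -4, 1, 7, 14, 22, 31 → 41 (differences are 4, 5, 6, … (increasing by 1 each time)).
Second entry goes -12, -6, -4, 2, 4, 10, 12 → 18 (alternating steps +6, +2, +6, +2, …).
For the third entry, together with the second entry always sums to 5: 17, 11, 9, 3, 1, -5, -7 → -13.
Colour goes blue, green, red, blue, green, red, blue → green (repeats blue → green → red).
Putting it together: {41 18 -13 green}.

{41 18 -13 green}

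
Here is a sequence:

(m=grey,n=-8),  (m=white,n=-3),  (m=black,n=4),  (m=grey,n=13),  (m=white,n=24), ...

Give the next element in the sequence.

(m=black,n=37)

M: grey, white, black, grey, white → black (repeats grey → white → black).
For the n, differences are 5, 7, 9, … (increasing by 2 each time): -8, -3, 4, 13, 24 → 37.
So the next element is (m=black,n=37).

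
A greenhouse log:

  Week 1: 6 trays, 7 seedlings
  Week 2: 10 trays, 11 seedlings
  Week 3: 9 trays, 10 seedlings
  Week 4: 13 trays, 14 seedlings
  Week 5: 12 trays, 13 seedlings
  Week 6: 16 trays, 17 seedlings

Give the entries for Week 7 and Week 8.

Trays goes 6, 10, 9, 13, 12, 16 → 15 → 19 (alternating steps +4, −1, +4, −1, …).
Seedlings: always 1 more than the trays; 7, 11, 10, 14, 13, 17 → 16 → 20.
Putting the parts together: 15 trays, 16 seedlings and then 19 trays, 20 seedlings.

15 trays, 16 seedlings; 19 trays, 20 seedlings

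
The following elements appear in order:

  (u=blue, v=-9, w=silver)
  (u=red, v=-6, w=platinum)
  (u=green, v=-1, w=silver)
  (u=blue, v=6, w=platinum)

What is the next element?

(u=red, v=15, w=silver)

U: repeats blue → red → green; blue, red, green, blue → red.
V — differences are 3, 5, 7, … (increasing by 2 each time): -9, -6, -1, 6 → 15.
W goes silver, platinum, silver, platinum → silver (alternates silver ↔ platinum).
So the next element is (u=red, v=15, w=silver).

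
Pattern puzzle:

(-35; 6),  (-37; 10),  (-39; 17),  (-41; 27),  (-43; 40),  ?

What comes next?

(-45; 56)

First slot: −2 each step, so -35, -37, -39, -41, -43 → -45.
Second slot: differences are 4, 7, 10, … (increasing by 3 each time), so 6, 10, 17, 27, 40 → 56.
Combining the parts gives (-45; 56).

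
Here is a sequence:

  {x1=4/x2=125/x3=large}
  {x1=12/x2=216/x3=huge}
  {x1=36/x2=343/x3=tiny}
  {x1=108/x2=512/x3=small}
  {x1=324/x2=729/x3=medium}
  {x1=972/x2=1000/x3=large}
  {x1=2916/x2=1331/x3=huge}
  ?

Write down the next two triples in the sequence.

X1: 4, 12, 36, 108, 324, 972, 2916 → 8748 → 26244 (×3 each step).
X2: perfect cubes: 5³, 6³, 7³, …; 125, 216, 343, 512, 729, 1000, 1331 → 1728 → 2197.
X3: large, huge, tiny, small, medium, large, huge → tiny → small (repeats large → huge → tiny → small → medium).
Putting the parts together: {x1=8748/x2=1728/x3=tiny} and then {x1=26244/x2=2197/x3=small}.

{x1=8748/x2=1728/x3=tiny}, {x1=26244/x2=2197/x3=small}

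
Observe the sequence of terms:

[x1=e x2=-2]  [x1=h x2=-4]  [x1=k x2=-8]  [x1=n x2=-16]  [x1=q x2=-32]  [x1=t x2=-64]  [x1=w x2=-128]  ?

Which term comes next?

[x1=z x2=-256]

For the x1, letters move forward 3 places in the alphabet: e, h, k, n, q, t, w → z.
X2: ×2 each step; -2, -4, -8, -16, -32, -64, -128 → -256.
So the next term is [x1=z x2=-256].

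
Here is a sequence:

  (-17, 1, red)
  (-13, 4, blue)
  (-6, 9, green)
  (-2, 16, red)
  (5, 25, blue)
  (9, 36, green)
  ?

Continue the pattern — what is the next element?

(16, 49, red)

First slot — alternating steps +4, +7, +4, +7, …: -17, -13, -6, -2, 5, 9 → 16.
Second slot goes 1, 4, 9, 16, 25, 36 → 49 (perfect squares: 1², 2², 3², …).
Colour: repeats red → blue → green, so red, blue, green, red, blue, green → red.
So the next element is (16, 49, red).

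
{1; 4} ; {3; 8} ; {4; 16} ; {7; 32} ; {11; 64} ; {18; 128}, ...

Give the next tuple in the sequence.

{29; 256}

First slot: each term is the sum of the two before it, so 1, 3, 4, 7, 11, 18 → 29.
Second slot: ×2 each step, so 4, 8, 16, 32, 64, 128 → 256.
Putting it together: {29; 256}.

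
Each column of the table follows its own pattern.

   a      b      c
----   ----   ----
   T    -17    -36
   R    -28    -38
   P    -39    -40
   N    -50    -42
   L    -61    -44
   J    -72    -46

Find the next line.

For the column a, letters move back 2 places in the alphabet: T, R, P, N, L, J → H.
Column b: −11 each step; -17, -28, -39, -50, -61, -72 → -83.
Column c: -36, -38, -40, -42, -44, -46 → -48 (−2 each step).
Combining the parts gives H  -83  -48.

H  -83  -48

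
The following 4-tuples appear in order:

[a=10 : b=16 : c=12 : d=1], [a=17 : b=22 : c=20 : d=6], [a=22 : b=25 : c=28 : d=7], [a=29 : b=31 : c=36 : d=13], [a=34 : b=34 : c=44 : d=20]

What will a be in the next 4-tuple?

A goes 10, 17, 22, 29, 34 → 41 (alternating steps +7, +5, +7, +5, …).

41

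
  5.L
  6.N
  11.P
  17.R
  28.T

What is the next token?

First component goes 5, 6, 11, 17, 28 → 45 (each term is the sum of the two before it).
Letter — letters move forward 2 places in the alphabet: L, N, P, R, T → V.
Putting it together: 45.V.

45.V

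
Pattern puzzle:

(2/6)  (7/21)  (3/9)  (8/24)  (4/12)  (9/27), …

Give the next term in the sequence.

First entry — alternating steps +5, −4, +5, −4, …: 2, 7, 3, 8, 4, 9 → 5.
Second entry: 6, 21, 9, 24, 12, 27 → 15 (always 3 × the first entry).
Combining the parts gives (5/15).

(5/15)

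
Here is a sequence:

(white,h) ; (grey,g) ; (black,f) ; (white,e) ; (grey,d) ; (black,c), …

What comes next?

Shade goes white, grey, black, white, grey, black → white (repeats white → grey → black).
Letter: letters move back 1 place in the alphabet; h, g, f, e, d, c → b.
So the next point is (white,b).

(white,b)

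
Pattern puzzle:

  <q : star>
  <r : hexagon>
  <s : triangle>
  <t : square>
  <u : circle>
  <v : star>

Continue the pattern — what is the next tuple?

Letter: letters move forward 1 place in the alphabet; q, r, s, t, u, v → w.
Shape: repeats star → hexagon → triangle → square → circle, so star, hexagon, triangle, square, circle, star → hexagon.
Combining the parts gives <w : hexagon>.

<w : hexagon>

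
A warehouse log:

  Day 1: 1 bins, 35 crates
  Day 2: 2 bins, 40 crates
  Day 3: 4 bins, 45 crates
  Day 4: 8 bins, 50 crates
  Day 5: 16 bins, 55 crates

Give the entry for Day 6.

Bins: 1, 2, 4, 8, 16 → 32 (×2 each step).
Crates — +5 each step: 35, 40, 45, 50, 55 → 60.
So the next row is 32 bins, 60 crates.

32 bins, 60 crates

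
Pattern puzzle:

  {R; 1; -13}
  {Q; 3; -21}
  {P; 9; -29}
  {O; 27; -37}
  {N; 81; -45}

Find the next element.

Letter — letters move back 1 place in the alphabet: R, Q, P, O, N → M.
Second coordinate — ×3 each step: 1, 3, 9, 27, 81 → 243.
Third coordinate: -13, -21, -29, -37, -45 → -53 (−8 each step).
Combining the parts gives {M; 243; -53}.

{M; 243; -53}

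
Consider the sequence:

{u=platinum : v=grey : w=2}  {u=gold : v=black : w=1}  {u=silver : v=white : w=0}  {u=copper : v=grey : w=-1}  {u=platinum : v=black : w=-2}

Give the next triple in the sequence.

{u=gold : v=white : w=-3}

U: platinum, gold, silver, copper, platinum → gold (repeats platinum → gold → silver → copper).
V: repeats grey → black → white, so grey, black, white, grey, black → white.
W goes 2, 1, 0, -1, -2 → -3 (−1 each step).
Putting it together: {u=gold : v=white : w=-3}.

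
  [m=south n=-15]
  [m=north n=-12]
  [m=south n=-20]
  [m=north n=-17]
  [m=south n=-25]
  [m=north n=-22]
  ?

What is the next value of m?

south

For the m, alternates south ↔ north: south, north, south, north, south, north → south.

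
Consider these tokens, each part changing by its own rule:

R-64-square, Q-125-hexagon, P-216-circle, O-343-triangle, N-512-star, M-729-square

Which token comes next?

L-1000-hexagon

For the letter, letters move back 1 place in the alphabet: R, Q, P, O, N, M → L.
For the second component, perfect cubes: 4³, 5³, 6³, …: 64, 125, 216, 343, 512, 729 → 1000.
For the shape, repeats square → hexagon → circle → triangle → star: square, hexagon, circle, triangle, star, square → hexagon.
So the next token is L-1000-hexagon.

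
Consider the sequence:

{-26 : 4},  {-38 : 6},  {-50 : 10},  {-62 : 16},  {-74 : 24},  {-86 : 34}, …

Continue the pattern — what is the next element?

{-98 : 46}

First coordinate goes -26, -38, -50, -62, -74, -86 → -98 (−12 each step).
Second coordinate — differences are 2, 4, 6, … (increasing by 2 each time): 4, 6, 10, 16, 24, 34 → 46.
Putting it together: {-98 : 46}.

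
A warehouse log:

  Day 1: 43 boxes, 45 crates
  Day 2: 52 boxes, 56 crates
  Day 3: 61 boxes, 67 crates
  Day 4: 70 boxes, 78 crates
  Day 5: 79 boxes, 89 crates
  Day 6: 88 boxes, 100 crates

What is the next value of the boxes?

97

Boxes: +9 each step; 43, 52, 61, 70, 79, 88 → 97.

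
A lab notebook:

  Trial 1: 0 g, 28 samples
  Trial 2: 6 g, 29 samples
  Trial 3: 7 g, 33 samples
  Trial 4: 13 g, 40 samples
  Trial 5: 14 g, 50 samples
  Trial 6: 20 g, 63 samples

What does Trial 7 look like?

21 g, 79 samples

G — alternating steps +6, +1, +6, +1, …: 0, 6, 7, 13, 14, 20 → 21.
Samples: 28, 29, 33, 40, 50, 63 → 79 (differences are 1, 4, 7, … (increasing by 3 each time)).
So the next line is 21 g, 79 samples.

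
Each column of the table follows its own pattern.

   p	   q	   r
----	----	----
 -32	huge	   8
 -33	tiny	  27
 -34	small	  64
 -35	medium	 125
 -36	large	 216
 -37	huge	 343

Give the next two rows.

For the column p, −1 each step: -32, -33, -34, -35, -36, -37 → -38 → -39.
Column q goes huge, tiny, small, medium, large, huge → tiny → small (repeats huge → tiny → small → medium → large).
Column r: 8, 27, 64, 125, 216, 343 → 512 → 729 (perfect cubes: 2³, 3³, 4³, …).
Putting the parts together: -38  tiny  512 and then -39  small  729.

-38  tiny  512; -39  small  729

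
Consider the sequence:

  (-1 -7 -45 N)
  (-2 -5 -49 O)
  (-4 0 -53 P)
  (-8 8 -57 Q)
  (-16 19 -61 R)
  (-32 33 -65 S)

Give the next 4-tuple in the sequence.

First value: ×2 each step; -1, -2, -4, -8, -16, -32 → -64.
Second value: -7, -5, 0, 8, 19, 33 → 50 (differences are 2, 5, 8, … (increasing by 3 each time)).
Third value: −4 each step, so -45, -49, -53, -57, -61, -65 → -69.
For the letter, letters move forward 1 place in the alphabet: N, O, P, Q, R, S → T.
Combining the parts gives (-64 50 -69 T).

(-64 50 -69 T)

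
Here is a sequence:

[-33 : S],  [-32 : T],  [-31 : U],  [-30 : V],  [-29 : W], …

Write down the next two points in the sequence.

First entry — +1 each step: -33, -32, -31, -30, -29 → -28 → -27.
Letter goes S, T, U, V, W → X → Y (letters move forward 1 place in the alphabet).
Putting the parts together: [-28 : X] and then [-27 : Y].

[-28 : X], [-27 : Y]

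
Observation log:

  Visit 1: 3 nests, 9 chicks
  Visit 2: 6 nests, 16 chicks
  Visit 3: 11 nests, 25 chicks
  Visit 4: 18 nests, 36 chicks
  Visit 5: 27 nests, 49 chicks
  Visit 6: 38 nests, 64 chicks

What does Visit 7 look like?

Nests: differences are 3, 5, 7, … (increasing by 2 each time), so 3, 6, 11, 18, 27, 38 → 51.
Chicks goes 9, 16, 25, 36, 49, 64 → 81 (perfect squares: 3², 4², 5², …).
Putting it together: 51 nests, 81 chicks.

51 nests, 81 chicks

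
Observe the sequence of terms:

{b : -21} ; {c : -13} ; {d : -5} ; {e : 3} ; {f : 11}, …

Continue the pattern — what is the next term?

{g : 19}

Letter: letters move forward 1 place in the alphabet, so b, c, d, e, f → g.
Second slot — +8 each step: -21, -13, -5, 3, 11 → 19.
Putting it together: {g : 19}.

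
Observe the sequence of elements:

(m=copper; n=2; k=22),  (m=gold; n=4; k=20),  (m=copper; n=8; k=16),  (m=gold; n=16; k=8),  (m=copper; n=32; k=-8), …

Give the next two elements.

For the m, alternates copper ↔ gold: copper, gold, copper, gold, copper → gold → copper.
N — ×2 each step: 2, 4, 8, 16, 32 → 64 → 128.
K: together with the n always sums to 24, so 22, 20, 16, 8, -8 → -40 → -104.
Putting the parts together: (m=gold; n=64; k=-40) and then (m=copper; n=128; k=-104).

(m=gold; n=64; k=-40), (m=copper; n=128; k=-104)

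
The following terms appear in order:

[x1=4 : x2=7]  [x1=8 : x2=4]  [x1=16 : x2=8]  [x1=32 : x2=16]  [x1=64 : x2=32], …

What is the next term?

[x1=128 : x2=64]

X1 goes 4, 8, 16, 32, 64 → 128 (×2 each step).
For the x2, always the previous value of the x1: 7, 4, 8, 16, 32 → 64.
Combining the parts gives [x1=128 : x2=64].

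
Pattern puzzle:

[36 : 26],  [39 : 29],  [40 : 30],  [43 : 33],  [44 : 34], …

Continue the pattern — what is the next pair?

First value: alternating steps +3, +1, +3, +1, …; 36, 39, 40, 43, 44 → 47.
Second value: always 10 less than the first value; 26, 29, 30, 33, 34 → 37.
Combining the parts gives [47 : 37].

[47 : 37]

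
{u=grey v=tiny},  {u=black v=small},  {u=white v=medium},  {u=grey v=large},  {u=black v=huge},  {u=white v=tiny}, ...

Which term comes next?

U: repeats grey → black → white, so grey, black, white, grey, black, white → grey.
V — repeats tiny → small → medium → large → huge: tiny, small, medium, large, huge, tiny → small.
Putting it together: {u=grey v=small}.

{u=grey v=small}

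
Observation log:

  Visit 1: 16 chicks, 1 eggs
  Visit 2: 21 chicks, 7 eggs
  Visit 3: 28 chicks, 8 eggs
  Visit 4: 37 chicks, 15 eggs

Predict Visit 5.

Chicks goes 16, 21, 28, 37 → 48 (differences are 5, 7, 9, … (increasing by 2 each time)).
Eggs: 1, 7, 8, 15 → 23 (each term is the sum of the two before it).
Putting it together: 48 chicks, 23 eggs.

48 chicks, 23 eggs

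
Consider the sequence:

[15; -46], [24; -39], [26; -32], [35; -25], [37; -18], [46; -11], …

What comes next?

First slot — alternating steps +9, +2, +9, +2, …: 15, 24, 26, 35, 37, 46 → 48.
Second slot — +7 each step: -46, -39, -32, -25, -18, -11 → -4.
Combining the parts gives [48; -4].

[48; -4]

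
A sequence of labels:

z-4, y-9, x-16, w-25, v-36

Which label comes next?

u-49

Letter — letters move back 1 place in the alphabet: z, y, x, w, v → u.
Second component goes 4, 9, 16, 25, 36 → 49 (perfect squares: 2², 3², 4², …).
Combining the parts gives u-49.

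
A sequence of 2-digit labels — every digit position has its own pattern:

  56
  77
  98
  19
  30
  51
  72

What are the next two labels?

93, 14

First digit — +2 each step, mod 10: 5, 7, 9, 1, 3, 5, 7 → 9 → 1.
Second digit: +1 each step, mod 10; 6, 7, 8, 9, 0, 1, 2 → 3 → 4.
Putting the parts together: 93 and then 14.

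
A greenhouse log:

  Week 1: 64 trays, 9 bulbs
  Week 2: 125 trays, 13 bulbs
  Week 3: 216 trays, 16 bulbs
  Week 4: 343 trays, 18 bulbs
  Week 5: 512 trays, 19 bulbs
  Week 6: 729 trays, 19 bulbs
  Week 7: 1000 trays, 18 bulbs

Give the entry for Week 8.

Trays: perfect cubes: 4³, 5³, 6³, …, so 64, 125, 216, 343, 512, 729, 1000 → 1331.
Bulbs goes 9, 13, 16, 18, 19, 19, 18 → 16 (differences are 4, 3, 2, … (decreasing by 1 each time)).
Combining the parts gives 1331 trays, 16 bulbs.

1331 trays, 16 bulbs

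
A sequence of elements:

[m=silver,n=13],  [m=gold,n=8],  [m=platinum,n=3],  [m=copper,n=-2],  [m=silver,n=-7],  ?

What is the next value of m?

gold

M — repeats silver → gold → platinum → copper: silver, gold, platinum, copper, silver → gold.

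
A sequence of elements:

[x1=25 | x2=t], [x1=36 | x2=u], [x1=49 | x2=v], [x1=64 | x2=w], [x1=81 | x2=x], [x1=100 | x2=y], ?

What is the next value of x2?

z

X1: perfect squares: 5², 6², 7², …; 25, 36, 49, 64, 81, 100 → 121.
X2: t, u, v, w, x, y → z (letters move forward 1 place in the alphabet).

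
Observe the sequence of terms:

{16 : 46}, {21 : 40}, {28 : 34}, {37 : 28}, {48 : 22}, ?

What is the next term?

First entry: differences are 5, 7, 9, … (increasing by 2 each time); 16, 21, 28, 37, 48 → 61.
Second entry: 46, 40, 34, 28, 22 → 16 (−6 each step).
Putting it together: {61 : 16}.

{61 : 16}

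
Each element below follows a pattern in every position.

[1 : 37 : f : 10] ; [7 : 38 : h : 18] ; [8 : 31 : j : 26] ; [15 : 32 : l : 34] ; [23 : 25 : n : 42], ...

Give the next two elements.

For the first entry, each term is the sum of the two before it: 1, 7, 8, 15, 23 → 38 → 61.
Second entry: 37, 38, 31, 32, 25 → 26 → 19 (alternating steps +1, −7, +1, −7, …).
Letter: f, h, j, l, n → p → r (letters move forward 2 places in the alphabet).
For the fourth entry, +8 each step: 10, 18, 26, 34, 42 → 50 → 58.
Putting the parts together: [38 : 26 : p : 50] and then [61 : 19 : r : 58].

[38 : 26 : p : 50], [61 : 19 : r : 58]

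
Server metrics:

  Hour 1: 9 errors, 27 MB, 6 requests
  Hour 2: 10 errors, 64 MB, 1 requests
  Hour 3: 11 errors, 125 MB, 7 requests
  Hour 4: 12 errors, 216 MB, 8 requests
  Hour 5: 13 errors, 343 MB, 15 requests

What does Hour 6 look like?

Errors: +1 each step, so 9, 10, 11, 12, 13 → 14.
MB: perfect cubes: 3³, 4³, 5³, …; 27, 64, 125, 216, 343 → 512.
Requests: each term is the sum of the two before it; 6, 1, 7, 8, 15 → 23.
Combining the parts gives 14 errors, 512 MB, 23 requests.

14 errors, 512 MB, 23 requests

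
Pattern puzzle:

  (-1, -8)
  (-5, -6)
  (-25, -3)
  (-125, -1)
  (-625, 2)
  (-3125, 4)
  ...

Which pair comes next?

(-15625, 7)

For the first coordinate, ×5 each step: -1, -5, -25, -125, -625, -3125 → -15625.
Second coordinate: alternating steps +2, +3, +2, +3, …; -8, -6, -3, -1, 2, 4 → 7.
So the next pair is (-15625, 7).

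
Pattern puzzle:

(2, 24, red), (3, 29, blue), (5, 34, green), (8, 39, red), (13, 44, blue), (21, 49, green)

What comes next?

(34, 54, red)

First component: each term is the sum of the two before it; 2, 3, 5, 8, 13, 21 → 34.
Second component goes 24, 29, 34, 39, 44, 49 → 54 (+5 each step).
Colour: repeats red → blue → green, so red, blue, green, red, blue, green → red.
Combining the parts gives (34, 54, red).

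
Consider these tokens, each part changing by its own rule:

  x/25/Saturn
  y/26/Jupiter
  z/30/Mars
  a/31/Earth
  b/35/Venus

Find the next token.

c/36/Mercury

Letter: letters move forward 1 place in the alphabet, wrapping Z→A, so x, y, z, a, b → c.
Second component: alternating steps +1, +4, +1, +4, …, so 25, 26, 30, 31, 35 → 36.
Planet goes Saturn, Jupiter, Mars, Earth, Venus → Mercury (runs backward through the planets Mercury→Neptune).
Combining the parts gives c/36/Mercury.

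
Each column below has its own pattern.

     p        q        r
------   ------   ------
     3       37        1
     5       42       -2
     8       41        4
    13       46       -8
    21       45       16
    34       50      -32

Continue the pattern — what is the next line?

55  49  64

Column p: each term is the sum of the two before it, so 3, 5, 8, 13, 21, 34 → 55.
Column q goes 37, 42, 41, 46, 45, 50 → 49 (alternating steps +5, −1, +5, −1, …).
Column r goes 1, -2, 4, -8, 16, -32 → 64 (×(-2) each step).
So the next line is 55  49  64.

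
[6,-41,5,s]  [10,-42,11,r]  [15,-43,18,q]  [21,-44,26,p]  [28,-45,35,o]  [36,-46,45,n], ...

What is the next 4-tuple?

[45,-47,56,m]

First part — differences are 4, 5, 6, … (increasing by 1 each time): 6, 10, 15, 21, 28, 36 → 45.
For the second part, −1 each step: -41, -42, -43, -44, -45, -46 → -47.
Third part: differences are 6, 7, 8, … (increasing by 1 each time); 5, 11, 18, 26, 35, 45 → 56.
Letter — letters move back 1 place in the alphabet: s, r, q, p, o, n → m.
Putting it together: [45,-47,56,m].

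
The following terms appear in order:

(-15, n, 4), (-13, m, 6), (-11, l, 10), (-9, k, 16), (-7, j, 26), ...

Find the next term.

(-5, i, 42)

First coordinate: -15, -13, -11, -9, -7 → -5 (+2 each step).
Letter: letters move back 1 place in the alphabet; n, m, l, k, j → i.
Third coordinate — each term is the sum of the two before it: 4, 6, 10, 16, 26 → 42.
Putting it together: (-5, i, 42).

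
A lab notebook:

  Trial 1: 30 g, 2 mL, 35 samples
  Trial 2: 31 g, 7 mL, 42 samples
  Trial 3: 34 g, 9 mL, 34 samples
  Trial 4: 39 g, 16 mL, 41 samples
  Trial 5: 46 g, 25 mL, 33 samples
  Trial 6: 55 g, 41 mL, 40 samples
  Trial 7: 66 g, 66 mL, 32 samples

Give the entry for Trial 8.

79 g, 107 mL, 39 samples

G: differences are 1, 3, 5, … (increasing by 2 each time); 30, 31, 34, 39, 46, 55, 66 → 79.
ML — each term is the sum of the two before it: 2, 7, 9, 16, 25, 41, 66 → 107.
Samples: 35, 42, 34, 41, 33, 40, 32 → 39 (alternating steps +7, −8, +7, −8, …).
So the next row is 79 g, 107 mL, 39 samples.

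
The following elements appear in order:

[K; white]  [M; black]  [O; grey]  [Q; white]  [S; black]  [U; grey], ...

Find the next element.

Letter goes K, M, O, Q, S, U → W (letters move forward 2 places in the alphabet).
Shade: white, black, grey, white, black, grey → white (repeats white → black → grey).
Putting it together: [W; white].

[W; white]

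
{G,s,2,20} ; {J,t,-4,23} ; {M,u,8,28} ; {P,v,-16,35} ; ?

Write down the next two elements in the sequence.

First letter: letters move forward 3 places in the alphabet; G, J, M, P → S → V.
Second letter: s, t, u, v → w → x (letters move forward 1 place in the alphabet).
Third entry: ×(-2) each step, so 2, -4, 8, -16 → 32 → -64.
Fourth entry: 20, 23, 28, 35 → 44 → 55 (differences are 3, 5, 7, … (increasing by 2 each time)).
Putting the parts together: {S,w,32,44} and then {V,x,-64,55}.

{S,w,32,44}, {V,x,-64,55}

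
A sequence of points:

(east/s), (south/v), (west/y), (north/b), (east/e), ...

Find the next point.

(south/h)

Direction — repeats east → south → west → north: east, south, west, north, east → south.
For the letter, letters move forward 3 places in the alphabet, wrapping Z→A: s, v, y, b, e → h.
So the next point is (south/h).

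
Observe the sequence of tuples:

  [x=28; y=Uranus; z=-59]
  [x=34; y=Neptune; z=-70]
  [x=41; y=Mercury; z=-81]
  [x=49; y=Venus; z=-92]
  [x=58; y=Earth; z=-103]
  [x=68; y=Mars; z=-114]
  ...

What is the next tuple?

[x=79; y=Jupiter; z=-125]

X — differences are 6, 7, 8, … (increasing by 1 each time): 28, 34, 41, 49, 58, 68 → 79.
Y goes Uranus, Neptune, Mercury, Venus, Earth, Mars → Jupiter (runs through the planets Mercury→Neptune).
Z: −11 each step; -59, -70, -81, -92, -103, -114 → -125.
Putting it together: [x=79; y=Jupiter; z=-125].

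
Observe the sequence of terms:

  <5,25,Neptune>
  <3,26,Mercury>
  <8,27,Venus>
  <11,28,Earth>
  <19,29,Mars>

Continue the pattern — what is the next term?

First value — each term is the sum of the two before it: 5, 3, 8, 11, 19 → 30.
Second value: +1 each step, so 25, 26, 27, 28, 29 → 30.
Planet: Neptune, Mercury, Venus, Earth, Mars → Jupiter (runs through the planets Mercury→Neptune).
Combining the parts gives <30,30,Jupiter>.

<30,30,Jupiter>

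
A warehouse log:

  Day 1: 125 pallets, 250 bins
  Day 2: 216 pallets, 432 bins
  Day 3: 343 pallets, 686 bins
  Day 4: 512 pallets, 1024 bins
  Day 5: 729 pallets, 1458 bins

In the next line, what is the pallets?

1000

Pallets goes 125, 216, 343, 512, 729 → 1000 (perfect cubes: 5³, 6³, 7³, …).
Bins: always 2 × the pallets; 250, 432, 686, 1024, 1458 → 2000.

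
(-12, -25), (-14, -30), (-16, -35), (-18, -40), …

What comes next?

For the first component, −2 each step: -12, -14, -16, -18 → -20.
Second component: −5 each step; -25, -30, -35, -40 → -45.
Combining the parts gives (-20, -45).

(-20, -45)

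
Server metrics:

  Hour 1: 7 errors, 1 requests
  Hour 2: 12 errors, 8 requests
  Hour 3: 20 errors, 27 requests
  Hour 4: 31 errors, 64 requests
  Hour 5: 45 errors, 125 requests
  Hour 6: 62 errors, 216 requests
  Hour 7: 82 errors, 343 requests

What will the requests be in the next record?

512

Requests — perfect cubes: 1³, 2³, 3³, …: 1, 8, 27, 64, 125, 216, 343 → 512.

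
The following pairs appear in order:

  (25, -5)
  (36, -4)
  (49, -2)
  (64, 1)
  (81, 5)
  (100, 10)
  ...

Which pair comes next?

(121, 16)

First coordinate: perfect squares: 5², 6², 7², …; 25, 36, 49, 64, 81, 100 → 121.
Second coordinate goes -5, -4, -2, 1, 5, 10 → 16 (differences are 1, 2, 3, … (increasing by 1 each time)).
Combining the parts gives (121, 16).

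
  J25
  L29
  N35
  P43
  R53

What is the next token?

T65

Letter goes J, L, N, P, R → T (letters move forward 2 places in the alphabet).
For the second component, differences are 4, 6, 8, … (increasing by 2 each time): 25, 29, 35, 43, 53 → 65.
Putting it together: T65.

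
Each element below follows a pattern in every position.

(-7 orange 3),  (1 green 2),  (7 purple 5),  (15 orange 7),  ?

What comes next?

(21 green 12)

For the first component, alternating steps +8, +6, +8, +6, …: -7, 1, 7, 15 → 21.
Colour: orange, green, purple, orange → green (repeats orange → green → purple).
Third component: 3, 2, 5, 7 → 12 (each term is the sum of the two before it).
Putting it together: (21 green 12).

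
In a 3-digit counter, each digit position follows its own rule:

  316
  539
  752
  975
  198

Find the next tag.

311

First digit: +2 each step, mod 10; 3, 5, 7, 9, 1 → 3.
Second digit: 1, 3, 5, 7, 9 → 1 (+2 each step, mod 10).
Third digit — +3 each step, mod 10: 6, 9, 2, 5, 8 → 1.
So the next tag is 311.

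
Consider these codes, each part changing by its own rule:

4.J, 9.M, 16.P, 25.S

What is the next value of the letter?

Letter goes J, M, P, S → V (letters move forward 3 places in the alphabet).

V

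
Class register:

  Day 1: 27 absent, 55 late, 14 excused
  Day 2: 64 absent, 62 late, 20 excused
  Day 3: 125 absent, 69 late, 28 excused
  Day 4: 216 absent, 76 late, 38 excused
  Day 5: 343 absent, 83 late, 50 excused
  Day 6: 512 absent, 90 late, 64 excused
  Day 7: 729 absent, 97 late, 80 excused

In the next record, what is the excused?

Excused: differences are 6, 8, 10, … (increasing by 2 each time); 14, 20, 28, 38, 50, 64, 80 → 98.

98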